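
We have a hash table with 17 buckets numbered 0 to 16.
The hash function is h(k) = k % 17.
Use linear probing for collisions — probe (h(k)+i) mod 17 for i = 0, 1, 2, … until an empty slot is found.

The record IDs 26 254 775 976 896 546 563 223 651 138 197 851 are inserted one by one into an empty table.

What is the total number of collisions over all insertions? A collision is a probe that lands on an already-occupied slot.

26 hashes to 9; slot 9 is free → place at 9.
254 hashes to 16; slot 16 is free → place at 16.
775 hashes to 10; slot 10 is free → place at 10.
976 hashes to 7; slot 7 is free → place at 7.
896 hashes to 12; slot 12 is free → place at 12.
546 hashes to 2; slot 2 is free → place at 2.
563 hashes to 2; 2 taken → place at 3.
223 hashes to 2; 2,3 taken → place at 4.
651 hashes to 5; slot 5 is free → place at 5.
138 hashes to 2; 2,3,4,5 taken → place at 6.
197 hashes to 10; 10 taken → place at 11.
851 hashes to 1; slot 1 is free → place at 1.
Table: [_, 851, 546, 563, 223, 651, 138, 976, _, 26, 775, 197, 896, _, _, _, 254]

8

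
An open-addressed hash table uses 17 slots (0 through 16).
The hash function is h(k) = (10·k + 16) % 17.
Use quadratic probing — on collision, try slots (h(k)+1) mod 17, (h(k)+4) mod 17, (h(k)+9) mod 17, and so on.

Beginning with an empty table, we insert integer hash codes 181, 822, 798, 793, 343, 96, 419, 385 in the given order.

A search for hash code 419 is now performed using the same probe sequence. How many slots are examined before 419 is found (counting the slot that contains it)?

6

181: h=7 -> slot 7
822: h=8 -> slot 8
798: h=6 -> slot 6
793: h=7, probe 7,8,11 -> slot 11
343: h=12 -> slot 12
96: h=7, probe 7,8,11,16 -> slot 16
419: h=7, probe 7,8,11,16,6,15 -> slot 15
385: h=7, probe 7,8,11,16,6,15,9 -> slot 9
Table: [—, —, —, —, —, —, 798, 181, 822, 385, —, 793, 343, —, —, 419, 96]
Lookup 419: h=7, probe 7,8,11,16,6,15 → found at 15.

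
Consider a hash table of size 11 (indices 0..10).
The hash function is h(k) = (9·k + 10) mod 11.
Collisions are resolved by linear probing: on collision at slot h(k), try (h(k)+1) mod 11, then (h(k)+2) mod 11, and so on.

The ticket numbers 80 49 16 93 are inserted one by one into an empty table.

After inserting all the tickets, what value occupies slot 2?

Insert 80: h=4, slot 4 empty → index 4.
Insert 49: h=0, slot 0 empty → index 0.
Insert 16: h=0, slot 0 occupied → index 1.
Insert 93: h=0, slots 0,1 occupied → index 2.
Table: [49, 16, 93, _, 80, _, _, _, _, _, _]

93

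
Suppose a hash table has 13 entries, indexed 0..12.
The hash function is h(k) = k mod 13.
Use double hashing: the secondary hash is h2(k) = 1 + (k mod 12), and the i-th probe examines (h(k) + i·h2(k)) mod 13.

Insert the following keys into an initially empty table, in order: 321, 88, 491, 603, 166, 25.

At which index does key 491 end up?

321: h=9 → slot 9
88: h=10 → slot 10
491: h=10, h2=12, probe 10,9,8 → slot 8
603: h=5 → slot 5
166: h=10, h2=11, probe 10,8,6 → slot 6
25: h=12 → slot 12
Table: [-, -, -, -, -, 603, 166, -, 491, 321, 88, -, 25]

8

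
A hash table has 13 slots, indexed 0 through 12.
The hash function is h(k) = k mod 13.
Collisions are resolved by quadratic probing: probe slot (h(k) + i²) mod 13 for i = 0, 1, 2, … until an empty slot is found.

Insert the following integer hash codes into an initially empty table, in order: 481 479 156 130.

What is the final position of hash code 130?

Insert 481: h=0, slot 0 empty → index 0.
Insert 479: h=11, slot 11 empty → index 11.
Insert 156: h=0, slot 0 occupied → index 1.
Insert 130: h=0, slots 0,1 occupied → index 4.
Table: [481, 156, -, -, 130, -, -, -, -, -, -, 479, -]

4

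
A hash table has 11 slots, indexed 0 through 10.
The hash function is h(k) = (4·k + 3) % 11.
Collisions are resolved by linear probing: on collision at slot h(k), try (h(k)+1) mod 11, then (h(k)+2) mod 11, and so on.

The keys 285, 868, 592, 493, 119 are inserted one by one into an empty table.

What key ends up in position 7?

493

285: h=10 -> slot 10
868: h=10, probe 10,0 -> slot 0
592: h=6 -> slot 6
493: h=6, probe 6,7 -> slot 7
119: h=6, probe 6,7,8 -> slot 8
Table: [868, ∅, ∅, ∅, ∅, ∅, 592, 493, 119, ∅, 285]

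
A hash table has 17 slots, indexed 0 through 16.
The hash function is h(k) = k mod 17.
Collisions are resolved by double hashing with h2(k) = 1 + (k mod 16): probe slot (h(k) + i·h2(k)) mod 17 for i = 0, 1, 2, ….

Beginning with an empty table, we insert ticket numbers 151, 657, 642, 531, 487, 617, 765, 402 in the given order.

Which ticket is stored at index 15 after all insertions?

151

Insert 151: h=15, slot 15 empty -> index 15.
Insert 657: h=11, slot 11 empty -> index 11.
Insert 642: h=13, slot 13 empty -> index 13.
Insert 531: h=4, slot 4 empty -> index 4.
Insert 487: h=11, h2=8, slot 11 occupied -> index 2.
Insert 617: h=5, slot 5 empty -> index 5.
Insert 765: h=0, slot 0 empty -> index 0.
Insert 402: h=11, h2=3, slot 11 occupied -> index 14.
Table: [765, -, 487, -, 531, 617, -, -, -, -, -, 657, -, 642, 402, 151, -]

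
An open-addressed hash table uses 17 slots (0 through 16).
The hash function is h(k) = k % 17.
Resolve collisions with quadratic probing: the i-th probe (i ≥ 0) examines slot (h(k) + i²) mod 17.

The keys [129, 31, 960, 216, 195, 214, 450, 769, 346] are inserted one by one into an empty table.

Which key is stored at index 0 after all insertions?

Insert 129: h=10, slot 10 empty → index 10.
Insert 31: h=14, slot 14 empty → index 14.
Insert 960: h=8, slot 8 empty → index 8.
Insert 216: h=12, slot 12 empty → index 12.
Insert 195: h=8, slot 8 occupied → index 9.
Insert 214: h=10, slot 10 occupied → index 11.
Insert 450: h=8, slots 8,9,12 occupied → index 0.
Insert 769: h=4, slot 4 empty → index 4.
Insert 346: h=6, slot 6 empty → index 6.
Table: [450, —, —, —, 769, —, 346, —, 960, 195, 129, 214, 216, —, 31, —, —]

450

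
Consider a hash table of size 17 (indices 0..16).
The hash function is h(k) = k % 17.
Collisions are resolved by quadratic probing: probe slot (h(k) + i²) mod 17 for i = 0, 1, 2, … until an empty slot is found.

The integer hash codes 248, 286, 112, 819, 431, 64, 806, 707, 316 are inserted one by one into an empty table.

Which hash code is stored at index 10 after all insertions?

248

248 hashes to 10; slot 10 is free -> place at 10.
286 hashes to 14; slot 14 is free -> place at 14.
112 hashes to 10; 10 taken -> place at 11.
819 hashes to 3; slot 3 is free -> place at 3.
431 hashes to 6; slot 6 is free -> place at 6.
64 hashes to 13; slot 13 is free -> place at 13.
806 hashes to 7; slot 7 is free -> place at 7.
707 hashes to 10; 10,11,14 taken -> place at 2.
316 hashes to 10; 10,11,14,2 taken -> place at 9.
Table: [—, —, 707, 819, —, —, 431, 806, —, 316, 248, 112, —, 64, 286, —, —]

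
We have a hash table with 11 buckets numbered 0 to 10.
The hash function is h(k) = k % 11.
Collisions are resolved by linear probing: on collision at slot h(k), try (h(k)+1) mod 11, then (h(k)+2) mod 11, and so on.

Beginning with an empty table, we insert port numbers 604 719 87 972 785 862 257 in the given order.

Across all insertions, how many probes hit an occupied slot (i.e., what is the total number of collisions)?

11

604: h=10 → slot 10
719: h=4 → slot 4
87: h=10, probe 10,0 → slot 0
972: h=4, probe 4,5 → slot 5
785: h=4, probe 4,5,6 → slot 6
862: h=4, probe 4,5,6,7 → slot 7
257: h=4, probe 4,5,6,7,8 → slot 8
Table: [87, ∅, ∅, ∅, 719, 972, 785, 862, 257, ∅, 604]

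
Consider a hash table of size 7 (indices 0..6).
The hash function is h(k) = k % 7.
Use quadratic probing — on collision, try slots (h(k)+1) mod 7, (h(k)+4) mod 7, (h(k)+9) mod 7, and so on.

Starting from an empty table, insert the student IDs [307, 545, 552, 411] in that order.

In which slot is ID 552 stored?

307: h=6 => slot 6
545: h=6, probe 6,0 => slot 0
552: h=6, probe 6,0,3 => slot 3
411: h=5 => slot 5
Table: [545, ∅, ∅, 552, ∅, 411, 307]

3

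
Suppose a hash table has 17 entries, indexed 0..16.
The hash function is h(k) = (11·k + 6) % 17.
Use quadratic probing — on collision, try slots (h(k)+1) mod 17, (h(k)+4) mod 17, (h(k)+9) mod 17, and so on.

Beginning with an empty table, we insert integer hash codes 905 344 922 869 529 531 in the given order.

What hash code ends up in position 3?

922

905 hashes to 16; slot 16 is free → place at 16.
344 hashes to 16; 16 taken → place at 0.
922 hashes to 16; 16,0 taken → place at 3.
869 hashes to 11; slot 11 is free → place at 11.
529 hashes to 11; 11 taken → place at 12.
531 hashes to 16; 16,0,3 taken → place at 8.
Table: [344, ∅, ∅, 922, ∅, ∅, ∅, ∅, 531, ∅, ∅, 869, 529, ∅, ∅, ∅, 905]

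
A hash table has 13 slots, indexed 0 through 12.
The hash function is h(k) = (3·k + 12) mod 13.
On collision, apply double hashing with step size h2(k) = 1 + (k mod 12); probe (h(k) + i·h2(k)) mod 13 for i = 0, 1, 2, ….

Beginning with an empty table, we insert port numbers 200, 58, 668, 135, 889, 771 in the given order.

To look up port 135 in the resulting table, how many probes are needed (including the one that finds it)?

2

Insert 200: h=1, slot 1 empty => index 1.
Insert 58: h=4, slot 4 empty => index 4.
Insert 668: h=1, h2=9, slot 1 occupied => index 10.
Insert 135: h=1, h2=4, slot 1 occupied => index 5.
Insert 889: h=1, h2=2, slot 1 occupied => index 3.
Insert 771: h=11, slot 11 empty => index 11.
Table: [., 200, ., 889, 58, 135, ., ., ., ., 668, 771, .]
Lookup 135: h=1, h2=4, probe 1,5 → found at 5.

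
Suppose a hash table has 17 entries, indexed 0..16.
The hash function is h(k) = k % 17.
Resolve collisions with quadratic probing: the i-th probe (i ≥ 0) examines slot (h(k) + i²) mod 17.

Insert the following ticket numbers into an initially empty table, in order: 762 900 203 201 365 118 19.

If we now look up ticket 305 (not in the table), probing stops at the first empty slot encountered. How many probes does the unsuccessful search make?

6

Insert 762: h=14, slot 14 empty → index 14.
Insert 900: h=16, slot 16 empty → index 16.
Insert 203: h=16, slot 16 occupied → index 0.
Insert 201: h=14, slot 14 occupied → index 15.
Insert 365: h=8, slot 8 empty → index 8.
Insert 118: h=16, slots 16,0 occupied → index 3.
Insert 19: h=2, slot 2 empty → index 2.
Table: [203, ∅, 19, 118, ∅, ∅, ∅, ∅, 365, ∅, ∅, ∅, ∅, ∅, 762, 201, 900]
Lookup 305: h=16, probe 16,0,3,8,15,7 → slot 7 empty, not found.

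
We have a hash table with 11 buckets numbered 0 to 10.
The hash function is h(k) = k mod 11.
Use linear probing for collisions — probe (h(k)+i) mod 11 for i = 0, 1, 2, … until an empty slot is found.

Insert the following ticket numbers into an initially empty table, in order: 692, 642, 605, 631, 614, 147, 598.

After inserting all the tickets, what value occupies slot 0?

Insert 692: h=10, slot 10 empty => index 10.
Insert 642: h=4, slot 4 empty => index 4.
Insert 605: h=0, slot 0 empty => index 0.
Insert 631: h=4, slot 4 occupied => index 5.
Insert 614: h=9, slot 9 empty => index 9.
Insert 147: h=4, slots 4,5 occupied => index 6.
Insert 598: h=4, slots 4,5,6 occupied => index 7.
Table: [605, ∅, ∅, ∅, 642, 631, 147, 598, ∅, 614, 692]

605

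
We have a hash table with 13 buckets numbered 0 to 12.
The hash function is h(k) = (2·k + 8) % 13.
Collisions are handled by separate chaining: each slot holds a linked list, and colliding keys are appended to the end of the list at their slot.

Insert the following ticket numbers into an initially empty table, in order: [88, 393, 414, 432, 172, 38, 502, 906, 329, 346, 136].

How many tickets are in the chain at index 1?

Insert 88: h=2, bucket 2 empty → new chain.
Insert 393: h=1, bucket 1 empty → new chain.
Insert 414: h=4, bucket 4 empty → new chain.
Insert 432: h=1, bucket 1 nonempty → append to chain.
Insert 172: h=1, bucket 1 nonempty → append to chain.
Insert 38: h=6, bucket 6 empty → new chain.
Insert 502: h=11, bucket 11 empty → new chain.
Insert 906: h=0, bucket 0 empty → new chain.
Insert 329: h=3, bucket 3 empty → new chain.
Insert 346: h=11, bucket 11 nonempty → append to chain.
Insert 136: h=7, bucket 7 empty → new chain.
Final buckets:
0: 906
1: 393 -> 432 -> 172
2: 88
3: 329
4: 414
5: _
6: 38
7: 136
8: _
9: _
10: _
11: 502 -> 346
12: _

3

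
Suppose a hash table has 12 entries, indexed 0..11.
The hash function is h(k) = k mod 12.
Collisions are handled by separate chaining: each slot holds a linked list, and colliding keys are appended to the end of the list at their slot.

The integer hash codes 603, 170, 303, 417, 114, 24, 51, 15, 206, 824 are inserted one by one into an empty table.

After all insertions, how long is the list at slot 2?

Insert 603: h=3, bucket 3 empty → new chain.
Insert 170: h=2, bucket 2 empty → new chain.
Insert 303: h=3, bucket 3 nonempty → append to chain.
Insert 417: h=9, bucket 9 empty → new chain.
Insert 114: h=6, bucket 6 empty → new chain.
Insert 24: h=0, bucket 0 empty → new chain.
Insert 51: h=3, bucket 3 nonempty → append to chain.
Insert 15: h=3, bucket 3 nonempty → append to chain.
Insert 206: h=2, bucket 2 nonempty → append to chain.
Insert 824: h=8, bucket 8 empty → new chain.
Final buckets:
0: 24
1: —
2: 170 -> 206
3: 603 -> 303 -> 51 -> 15
4: —
5: —
6: 114
7: —
8: 824
9: 417
10: —
11: —

2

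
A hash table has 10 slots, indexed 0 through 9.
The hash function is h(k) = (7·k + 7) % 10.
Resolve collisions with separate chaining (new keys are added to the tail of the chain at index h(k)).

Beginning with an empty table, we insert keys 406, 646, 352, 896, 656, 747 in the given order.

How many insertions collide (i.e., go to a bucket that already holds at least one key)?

3

Insert 406: h=9, bucket 9 empty → new chain.
Insert 646: h=9, bucket 9 nonempty → append to chain.
Insert 352: h=1, bucket 1 empty → new chain.
Insert 896: h=9, bucket 9 nonempty → append to chain.
Insert 656: h=9, bucket 9 nonempty → append to chain.
Insert 747: h=6, bucket 6 empty → new chain.
Final buckets:
0: .
1: 352
2: .
3: .
4: .
5: .
6: 747
7: .
8: .
9: 406 -> 646 -> 896 -> 656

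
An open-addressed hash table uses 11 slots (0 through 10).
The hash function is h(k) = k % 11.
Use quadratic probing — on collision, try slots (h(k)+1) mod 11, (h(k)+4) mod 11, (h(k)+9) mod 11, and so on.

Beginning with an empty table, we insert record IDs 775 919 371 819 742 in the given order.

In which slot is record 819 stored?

9

775 hashes to 5; slot 5 is free -> place at 5.
919 hashes to 6; slot 6 is free -> place at 6.
371 hashes to 8; slot 8 is free -> place at 8.
819 hashes to 5; 5,6 taken -> place at 9.
742 hashes to 5; 5,6,9 taken -> place at 3.
Table: [-, -, -, 742, -, 775, 919, -, 371, 819, -]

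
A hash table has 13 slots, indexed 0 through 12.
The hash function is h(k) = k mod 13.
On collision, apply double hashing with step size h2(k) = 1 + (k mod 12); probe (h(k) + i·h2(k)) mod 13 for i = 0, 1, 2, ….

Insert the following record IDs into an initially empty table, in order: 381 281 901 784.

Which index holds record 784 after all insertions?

9

Insert 381: h=4, slot 4 empty -> index 4.
Insert 281: h=8, slot 8 empty -> index 8.
Insert 901: h=4, h2=2, slot 4 occupied -> index 6.
Insert 784: h=4, h2=5, slot 4 occupied -> index 9.
Table: [_, _, _, _, 381, _, 901, _, 281, 784, _, _, _]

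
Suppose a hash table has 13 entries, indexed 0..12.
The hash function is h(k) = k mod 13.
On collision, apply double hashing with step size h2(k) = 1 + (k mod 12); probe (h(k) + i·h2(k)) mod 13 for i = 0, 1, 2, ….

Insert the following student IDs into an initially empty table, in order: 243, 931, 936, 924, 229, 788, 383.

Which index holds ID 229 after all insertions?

10

243 hashes to 9; slot 9 is free -> place at 9.
931 hashes to 8; slot 8 is free -> place at 8.
936 hashes to 0; slot 0 is free -> place at 0.
924 hashes to 1; slot 1 is free -> place at 1.
229 hashes to 8, h2=2; 8 taken -> place at 10.
788 hashes to 8, h2=9; 8 taken -> place at 4.
383 hashes to 6; slot 6 is free -> place at 6.
Table: [936, 924, ., ., 788, ., 383, ., 931, 243, 229, ., .]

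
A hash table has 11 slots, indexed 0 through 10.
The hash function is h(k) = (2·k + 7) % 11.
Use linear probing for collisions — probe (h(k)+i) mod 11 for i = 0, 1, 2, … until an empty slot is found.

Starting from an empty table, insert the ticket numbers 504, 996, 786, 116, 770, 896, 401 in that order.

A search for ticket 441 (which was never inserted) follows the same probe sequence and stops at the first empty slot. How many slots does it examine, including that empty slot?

4

504: h=3 => slot 3
996: h=8 => slot 8
786: h=6 => slot 6
116: h=8, probe 8,9 => slot 9
770: h=7 => slot 7
896: h=6, probe 6,7,8,9,10 => slot 10
401: h=6, probe 6,7,8,9,10,0 => slot 0
Table: [401, ., ., 504, ., ., 786, 770, 996, 116, 896]
Lookup 441: h=9, probe 9,10,0,1 → slot 1 empty, not found.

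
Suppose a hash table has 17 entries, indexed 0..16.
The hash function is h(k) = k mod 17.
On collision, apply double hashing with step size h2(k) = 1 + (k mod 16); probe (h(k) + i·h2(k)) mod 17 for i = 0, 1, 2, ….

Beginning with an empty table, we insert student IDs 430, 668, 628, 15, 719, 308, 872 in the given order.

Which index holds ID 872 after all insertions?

430: h=5 -> slot 5
668: h=5, h2=13, probe 5,1 -> slot 1
628: h=16 -> slot 16
15: h=15 -> slot 15
719: h=5, h2=16, probe 5,4 -> slot 4
308: h=2 -> slot 2
872: h=5, h2=9, probe 5,14 -> slot 14
Table: [-, 668, 308, -, 719, 430, -, -, -, -, -, -, -, -, 872, 15, 628]

14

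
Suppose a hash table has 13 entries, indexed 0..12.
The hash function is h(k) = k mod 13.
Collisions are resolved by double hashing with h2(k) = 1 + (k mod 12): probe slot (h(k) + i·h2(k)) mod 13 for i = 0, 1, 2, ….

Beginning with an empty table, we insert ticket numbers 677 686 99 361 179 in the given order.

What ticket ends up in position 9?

Insert 677: h=1, slot 1 empty → index 1.
Insert 686: h=10, slot 10 empty → index 10.
Insert 99: h=8, slot 8 empty → index 8.
Insert 361: h=10, h2=2, slot 10 occupied → index 12.
Insert 179: h=10, h2=12, slot 10 occupied → index 9.
Table: [—, 677, —, —, —, —, —, —, 99, 179, 686, —, 361]

179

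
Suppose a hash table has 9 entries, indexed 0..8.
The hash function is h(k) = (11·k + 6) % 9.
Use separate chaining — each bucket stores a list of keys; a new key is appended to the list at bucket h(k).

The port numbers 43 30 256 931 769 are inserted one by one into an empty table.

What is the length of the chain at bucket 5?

43 -> bucket 2
30 -> bucket 3
256 -> bucket 5
931 -> bucket 5 (collision)
769 -> bucket 5 (collision)
Final buckets:
0: ∅
1: ∅
2: 43
3: 30
4: ∅
5: 256 -> 931 -> 769
6: ∅
7: ∅
8: ∅

3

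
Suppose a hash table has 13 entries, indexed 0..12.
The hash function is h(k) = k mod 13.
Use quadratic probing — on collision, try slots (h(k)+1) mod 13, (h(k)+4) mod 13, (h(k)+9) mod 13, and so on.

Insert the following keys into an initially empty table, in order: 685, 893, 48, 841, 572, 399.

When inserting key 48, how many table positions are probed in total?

3

685 hashes to 9; slot 9 is free → place at 9.
893 hashes to 9; 9 taken → place at 10.
48 hashes to 9; 9,10 taken → place at 0.
841 hashes to 9; 9,10,0 taken → place at 5.
572 hashes to 0; 0 taken → place at 1.
399 hashes to 9; 9,10,0,5 taken → place at 12.
Table: [48, 572, -, -, -, 841, -, -, -, 685, 893, -, 399]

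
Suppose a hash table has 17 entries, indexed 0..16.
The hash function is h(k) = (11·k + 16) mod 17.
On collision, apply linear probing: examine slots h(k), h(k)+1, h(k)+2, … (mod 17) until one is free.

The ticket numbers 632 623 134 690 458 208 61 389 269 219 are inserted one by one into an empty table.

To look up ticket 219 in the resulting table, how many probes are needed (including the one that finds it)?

3

Insert 632: h=15, slot 15 empty => index 15.
Insert 623: h=1, slot 1 empty => index 1.
Insert 134: h=11, slot 11 empty => index 11.
Insert 690: h=7, slot 7 empty => index 7.
Insert 458: h=5, slot 5 empty => index 5.
Insert 208: h=9, slot 9 empty => index 9.
Insert 61: h=7, slot 7 occupied => index 8.
Insert 389: h=11, slot 11 occupied => index 12.
Insert 269: h=0, slot 0 empty => index 0.
Insert 219: h=11, slots 11,12 occupied => index 13.
Table: [269, 623, ., ., ., 458, ., 690, 61, 208, ., 134, 389, 219, ., 632, .]
Lookup 219: h=11, probe 11,12,13 → found at 13.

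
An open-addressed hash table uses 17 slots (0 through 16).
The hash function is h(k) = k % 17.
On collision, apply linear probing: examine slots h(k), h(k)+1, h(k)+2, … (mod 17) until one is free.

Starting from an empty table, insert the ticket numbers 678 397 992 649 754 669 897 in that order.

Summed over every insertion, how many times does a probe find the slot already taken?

6

678: h=15 => slot 15
397: h=6 => slot 6
992: h=6, probe 6,7 => slot 7
649: h=3 => slot 3
754: h=6, probe 6,7,8 => slot 8
669: h=6, probe 6,7,8,9 => slot 9
897: h=13 => slot 13
Table: [_, _, _, 649, _, _, 397, 992, 754, 669, _, _, _, 897, _, 678, _]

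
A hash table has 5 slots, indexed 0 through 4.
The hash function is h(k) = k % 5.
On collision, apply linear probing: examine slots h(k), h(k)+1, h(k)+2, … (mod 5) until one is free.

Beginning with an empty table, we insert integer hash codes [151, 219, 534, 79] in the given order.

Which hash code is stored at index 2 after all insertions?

151: h=1 -> slot 1
219: h=4 -> slot 4
534: h=4, probe 4,0 -> slot 0
79: h=4, probe 4,0,1,2 -> slot 2
Table: [534, 151, 79, -, 219]

79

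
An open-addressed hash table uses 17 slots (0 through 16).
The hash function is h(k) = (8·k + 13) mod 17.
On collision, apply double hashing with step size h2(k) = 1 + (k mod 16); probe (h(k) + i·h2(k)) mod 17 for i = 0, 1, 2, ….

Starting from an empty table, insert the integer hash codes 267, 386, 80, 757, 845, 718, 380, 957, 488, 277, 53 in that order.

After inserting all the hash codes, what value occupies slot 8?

267 hashes to 7; slot 7 is free → place at 7.
386 hashes to 7, h2=3; 7 taken → place at 10.
80 hashes to 7, h2=1; 7 taken → place at 8.
757 hashes to 0; slot 0 is free → place at 0.
845 hashes to 7, h2=14; 7 taken → place at 4.
718 hashes to 11; slot 11 is free → place at 11.
380 hashes to 10, h2=13; 10 taken → place at 6.
957 hashes to 2; slot 2 is free → place at 2.
488 hashes to 7, h2=9; 7 taken → place at 16.
277 hashes to 2, h2=6; 2,8 taken → place at 14.
53 hashes to 12; slot 12 is free → place at 12.
Table: [757, ∅, 957, ∅, 845, ∅, 380, 267, 80, ∅, 386, 718, 53, ∅, 277, ∅, 488]

80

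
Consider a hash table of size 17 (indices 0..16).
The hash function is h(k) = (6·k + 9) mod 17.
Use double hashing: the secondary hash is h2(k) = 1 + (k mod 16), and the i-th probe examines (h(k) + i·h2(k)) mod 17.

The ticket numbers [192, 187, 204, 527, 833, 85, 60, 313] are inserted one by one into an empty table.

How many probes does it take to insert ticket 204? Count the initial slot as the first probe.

3

192: h=5 -> slot 5
187: h=9 -> slot 9
204: h=9, h2=13, probe 9,5,1 -> slot 1
527: h=9, h2=16, probe 9,8 -> slot 8
833: h=9, h2=2, probe 9,11 -> slot 11
85: h=9, h2=6, probe 9,15 -> slot 15
60: h=12 -> slot 12
313: h=0 -> slot 0
Table: [313, 204, -, -, -, 192, -, -, 527, 187, -, 833, 60, -, -, 85, -]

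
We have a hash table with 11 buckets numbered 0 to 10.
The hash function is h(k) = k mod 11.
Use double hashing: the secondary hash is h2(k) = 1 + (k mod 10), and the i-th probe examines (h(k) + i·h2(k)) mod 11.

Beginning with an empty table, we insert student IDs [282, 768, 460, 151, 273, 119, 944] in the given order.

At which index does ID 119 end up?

282: h=7 => slot 7
768: h=9 => slot 9
460: h=9, h2=1, probe 9,10 => slot 10
151: h=8 => slot 8
273: h=9, h2=4, probe 9,2 => slot 2
119: h=9, h2=10, probe 9,8,7,6 => slot 6
944: h=9, h2=5, probe 9,3 => slot 3
Table: [., ., 273, 944, ., ., 119, 282, 151, 768, 460]

6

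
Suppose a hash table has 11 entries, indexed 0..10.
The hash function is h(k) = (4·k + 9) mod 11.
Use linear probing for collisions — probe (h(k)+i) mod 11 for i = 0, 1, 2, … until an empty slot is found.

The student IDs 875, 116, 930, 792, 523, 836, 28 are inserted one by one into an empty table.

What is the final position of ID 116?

1

875: h=0 → slot 0
116: h=0, probe 0,1 → slot 1
930: h=0, probe 0,1,2 → slot 2
792: h=9 → slot 9
523: h=0, probe 0,1,2,3 → slot 3
836: h=9, probe 9,10 → slot 10
28: h=0, probe 0,1,2,3,4 → slot 4
Table: [875, 116, 930, 523, 28, —, —, —, —, 792, 836]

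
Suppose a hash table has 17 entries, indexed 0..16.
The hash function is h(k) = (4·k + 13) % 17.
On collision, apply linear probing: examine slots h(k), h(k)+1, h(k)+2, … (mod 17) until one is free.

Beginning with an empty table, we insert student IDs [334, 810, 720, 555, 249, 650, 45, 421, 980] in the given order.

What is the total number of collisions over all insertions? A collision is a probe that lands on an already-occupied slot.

15

Insert 334: h=6, slot 6 empty => index 6.
Insert 810: h=6, slot 6 occupied => index 7.
Insert 720: h=3, slot 3 empty => index 3.
Insert 555: h=6, slots 6,7 occupied => index 8.
Insert 249: h=6, slots 6,7,8 occupied => index 9.
Insert 650: h=12, slot 12 empty => index 12.
Insert 45: h=6, slots 6,7,8,9 occupied => index 10.
Insert 421: h=14, slot 14 empty => index 14.
Insert 980: h=6, slots 6,7,8,9,10 occupied => index 11.
Table: [-, -, -, 720, -, -, 334, 810, 555, 249, 45, 980, 650, -, 421, -, -]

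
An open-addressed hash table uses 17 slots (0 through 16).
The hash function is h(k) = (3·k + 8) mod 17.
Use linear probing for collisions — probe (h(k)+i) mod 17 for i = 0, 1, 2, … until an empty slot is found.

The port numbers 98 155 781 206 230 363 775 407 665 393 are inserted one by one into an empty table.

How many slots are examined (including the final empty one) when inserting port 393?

4

98: h=13 → slot 13
155: h=14 → slot 14
781: h=5 → slot 5
206: h=14, probe 14,15 → slot 15
230: h=1 → slot 1
363: h=9 → slot 9
775: h=4 → slot 4
407: h=5, probe 5,6 → slot 6
665: h=14, probe 14,15,16 → slot 16
393: h=14, probe 14,15,16,0 → slot 0
Table: [393, 230, _, _, 775, 781, 407, _, _, 363, _, _, _, 98, 155, 206, 665]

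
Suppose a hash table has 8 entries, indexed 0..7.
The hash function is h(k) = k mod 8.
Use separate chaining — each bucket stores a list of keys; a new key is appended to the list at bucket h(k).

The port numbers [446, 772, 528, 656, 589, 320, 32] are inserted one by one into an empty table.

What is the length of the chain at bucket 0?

Insert 446: h=6, bucket 6 empty -> new chain.
Insert 772: h=4, bucket 4 empty -> new chain.
Insert 528: h=0, bucket 0 empty -> new chain.
Insert 656: h=0, bucket 0 nonempty -> append to chain.
Insert 589: h=5, bucket 5 empty -> new chain.
Insert 320: h=0, bucket 0 nonempty -> append to chain.
Insert 32: h=0, bucket 0 nonempty -> append to chain.
Final buckets:
0: 528 -> 656 -> 320 -> 32
1: _
2: _
3: _
4: 772
5: 589
6: 446
7: _

4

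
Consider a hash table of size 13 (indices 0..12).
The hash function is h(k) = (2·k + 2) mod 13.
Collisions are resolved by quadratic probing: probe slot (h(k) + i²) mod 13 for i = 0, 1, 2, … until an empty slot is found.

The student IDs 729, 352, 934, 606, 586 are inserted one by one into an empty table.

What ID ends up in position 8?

729 hashes to 4; slot 4 is free -> place at 4.
352 hashes to 4; 4 taken -> place at 5.
934 hashes to 11; slot 11 is free -> place at 11.
606 hashes to 5; 5 taken -> place at 6.
586 hashes to 4; 4,5 taken -> place at 8.
Table: [_, _, _, _, 729, 352, 606, _, 586, _, _, 934, _]

586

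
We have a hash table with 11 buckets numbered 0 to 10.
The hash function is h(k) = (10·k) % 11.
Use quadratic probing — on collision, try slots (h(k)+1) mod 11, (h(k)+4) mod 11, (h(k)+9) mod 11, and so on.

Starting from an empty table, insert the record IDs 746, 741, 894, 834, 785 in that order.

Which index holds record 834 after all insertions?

3

746: h=2 -> slot 2
741: h=7 -> slot 7
894: h=8 -> slot 8
834: h=2, probe 2,3 -> slot 3
785: h=7, probe 7,8,0 -> slot 0
Table: [785, —, 746, 834, —, —, —, 741, 894, —, —]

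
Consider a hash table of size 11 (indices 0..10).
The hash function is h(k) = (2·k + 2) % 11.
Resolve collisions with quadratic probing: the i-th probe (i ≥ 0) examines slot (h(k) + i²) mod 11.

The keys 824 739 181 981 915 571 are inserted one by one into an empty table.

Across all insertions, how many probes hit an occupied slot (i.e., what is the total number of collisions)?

824: h=0 => slot 0
739: h=6 => slot 6
181: h=1 => slot 1
981: h=6, probe 6,7 => slot 7
915: h=6, probe 6,7,10 => slot 10
571: h=0, probe 0,1,4 => slot 4
Table: [824, 181, ∅, ∅, 571, ∅, 739, 981, ∅, ∅, 915]

5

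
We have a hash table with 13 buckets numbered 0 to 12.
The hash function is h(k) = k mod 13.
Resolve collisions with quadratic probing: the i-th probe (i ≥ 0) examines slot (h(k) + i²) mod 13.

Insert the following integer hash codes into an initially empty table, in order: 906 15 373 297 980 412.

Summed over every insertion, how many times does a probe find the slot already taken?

3

906 hashes to 9; slot 9 is free -> place at 9.
15 hashes to 2; slot 2 is free -> place at 2.
373 hashes to 9; 9 taken -> place at 10.
297 hashes to 11; slot 11 is free -> place at 11.
980 hashes to 5; slot 5 is free -> place at 5.
412 hashes to 9; 9,10 taken -> place at 0.
Table: [412, _, 15, _, _, 980, _, _, _, 906, 373, 297, _]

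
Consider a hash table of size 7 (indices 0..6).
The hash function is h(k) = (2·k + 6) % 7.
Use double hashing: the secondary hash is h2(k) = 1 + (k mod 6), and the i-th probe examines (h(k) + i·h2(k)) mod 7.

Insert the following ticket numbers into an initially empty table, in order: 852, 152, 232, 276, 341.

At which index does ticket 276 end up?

6

852: h=2 → slot 2
152: h=2, h2=3, probe 2,5 → slot 5
232: h=1 → slot 1
276: h=5, h2=1, probe 5,6 → slot 6
341: h=2, h2=6, probe 2,1,0 → slot 0
Table: [341, 232, 852, ∅, ∅, 152, 276]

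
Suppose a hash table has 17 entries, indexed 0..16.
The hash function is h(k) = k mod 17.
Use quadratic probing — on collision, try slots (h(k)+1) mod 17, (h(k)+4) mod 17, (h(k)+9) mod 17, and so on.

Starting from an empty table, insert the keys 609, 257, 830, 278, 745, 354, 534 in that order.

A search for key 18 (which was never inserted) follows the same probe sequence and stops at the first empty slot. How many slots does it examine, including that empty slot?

3

Insert 609: h=14, slot 14 empty -> index 14.
Insert 257: h=2, slot 2 empty -> index 2.
Insert 830: h=14, slot 14 occupied -> index 15.
Insert 278: h=6, slot 6 empty -> index 6.
Insert 745: h=14, slots 14,15 occupied -> index 1.
Insert 354: h=14, slots 14,15,1,6 occupied -> index 13.
Insert 534: h=7, slot 7 empty -> index 7.
Table: [∅, 745, 257, ∅, ∅, ∅, 278, 534, ∅, ∅, ∅, ∅, ∅, 354, 609, 830, ∅]
Lookup 18: h=1, probe 1,2,5 → slot 5 empty, not found.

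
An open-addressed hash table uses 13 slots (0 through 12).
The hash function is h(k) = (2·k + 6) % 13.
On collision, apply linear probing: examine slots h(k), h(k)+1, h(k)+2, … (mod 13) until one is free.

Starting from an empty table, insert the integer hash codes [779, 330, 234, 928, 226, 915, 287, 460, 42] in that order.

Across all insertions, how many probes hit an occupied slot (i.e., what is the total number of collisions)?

19

779: h=4 -> slot 4
330: h=3 -> slot 3
234: h=6 -> slot 6
928: h=3, probe 3,4,5 -> slot 5
226: h=3, probe 3,4,5,6,7 -> slot 7
915: h=3, probe 3,4,5,6,7,8 -> slot 8
287: h=8, probe 8,9 -> slot 9
460: h=3, probe 3,4,5,6,7,8,9,10 -> slot 10
42: h=12 -> slot 12
Table: [-, -, -, 330, 779, 928, 234, 226, 915, 287, 460, -, 42]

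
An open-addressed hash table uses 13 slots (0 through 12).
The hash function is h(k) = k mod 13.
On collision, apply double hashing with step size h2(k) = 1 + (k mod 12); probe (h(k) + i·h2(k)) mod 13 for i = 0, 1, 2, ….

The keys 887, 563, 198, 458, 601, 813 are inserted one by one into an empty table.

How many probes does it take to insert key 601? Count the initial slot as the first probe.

2

Insert 887: h=3, slot 3 empty => index 3.
Insert 563: h=4, slot 4 empty => index 4.
Insert 198: h=3, h2=7, slot 3 occupied => index 10.
Insert 458: h=3, h2=3, slot 3 occupied => index 6.
Insert 601: h=3, h2=2, slot 3 occupied => index 5.
Insert 813: h=7, slot 7 empty => index 7.
Table: [—, —, —, 887, 563, 601, 458, 813, —, —, 198, —, —]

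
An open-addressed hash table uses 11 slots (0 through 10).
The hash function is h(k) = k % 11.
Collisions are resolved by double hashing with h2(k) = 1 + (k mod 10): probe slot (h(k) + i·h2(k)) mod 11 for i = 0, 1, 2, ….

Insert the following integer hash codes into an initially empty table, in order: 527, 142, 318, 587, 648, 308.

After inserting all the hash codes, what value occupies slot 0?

308

Insert 527: h=10, slot 10 empty -> index 10.
Insert 142: h=10, h2=3, slot 10 occupied -> index 2.
Insert 318: h=10, h2=9, slot 10 occupied -> index 8.
Insert 587: h=4, slot 4 empty -> index 4.
Insert 648: h=10, h2=9, slots 10,8 occupied -> index 6.
Insert 308: h=0, slot 0 empty -> index 0.
Table: [308, _, 142, _, 587, _, 648, _, 318, _, 527]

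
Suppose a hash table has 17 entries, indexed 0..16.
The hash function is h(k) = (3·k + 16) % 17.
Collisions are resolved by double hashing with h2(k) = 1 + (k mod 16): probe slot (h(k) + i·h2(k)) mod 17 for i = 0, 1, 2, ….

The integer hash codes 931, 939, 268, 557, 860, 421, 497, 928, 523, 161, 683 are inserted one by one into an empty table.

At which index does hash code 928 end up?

931 hashes to 4; slot 4 is free -> place at 4.
939 hashes to 11; slot 11 is free -> place at 11.
268 hashes to 4, h2=13; 4 taken -> place at 0.
557 hashes to 4, h2=14; 4 taken -> place at 1.
860 hashes to 12; slot 12 is free -> place at 12.
421 hashes to 4, h2=6; 4 taken -> place at 10.
497 hashes to 11, h2=2; 11 taken -> place at 13.
928 hashes to 12, h2=1; 12,13 taken -> place at 14.
523 hashes to 4, h2=12; 4 taken -> place at 16.
161 hashes to 6; slot 6 is free -> place at 6.
683 hashes to 8; slot 8 is free -> place at 8.
Table: [268, 557, _, _, 931, _, 161, _, 683, _, 421, 939, 860, 497, 928, _, 523]

14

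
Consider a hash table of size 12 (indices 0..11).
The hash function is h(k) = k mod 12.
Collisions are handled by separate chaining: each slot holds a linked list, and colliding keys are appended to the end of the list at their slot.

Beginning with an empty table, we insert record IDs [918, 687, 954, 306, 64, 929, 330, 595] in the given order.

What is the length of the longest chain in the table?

918 -> bucket 6
687 -> bucket 3
954 -> bucket 6 (collision)
306 -> bucket 6 (collision)
64 -> bucket 4
929 -> bucket 5
330 -> bucket 6 (collision)
595 -> bucket 7
Final buckets:
0: -
1: -
2: -
3: 687
4: 64
5: 929
6: 918 -> 954 -> 306 -> 330
7: 595
8: -
9: -
10: -
11: -

4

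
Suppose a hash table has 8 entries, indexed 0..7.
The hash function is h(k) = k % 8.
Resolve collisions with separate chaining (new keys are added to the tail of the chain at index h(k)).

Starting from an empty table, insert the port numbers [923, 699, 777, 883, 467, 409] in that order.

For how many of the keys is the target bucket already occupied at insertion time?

4

Insert 923: h=3, bucket 3 empty → new chain.
Insert 699: h=3, bucket 3 nonempty → append to chain.
Insert 777: h=1, bucket 1 empty → new chain.
Insert 883: h=3, bucket 3 nonempty → append to chain.
Insert 467: h=3, bucket 3 nonempty → append to chain.
Insert 409: h=1, bucket 1 nonempty → append to chain.
Final buckets:
0: .
1: 777 -> 409
2: .
3: 923 -> 699 -> 883 -> 467
4: .
5: .
6: .
7: .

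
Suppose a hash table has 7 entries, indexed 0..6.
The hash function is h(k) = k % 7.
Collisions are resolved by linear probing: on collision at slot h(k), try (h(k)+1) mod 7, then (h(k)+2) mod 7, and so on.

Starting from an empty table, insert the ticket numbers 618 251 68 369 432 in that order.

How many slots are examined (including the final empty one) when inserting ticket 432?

4

618: h=2 => slot 2
251: h=6 => slot 6
68: h=5 => slot 5
369: h=5, probe 5,6,0 => slot 0
432: h=5, probe 5,6,0,1 => slot 1
Table: [369, 432, 618, ., ., 68, 251]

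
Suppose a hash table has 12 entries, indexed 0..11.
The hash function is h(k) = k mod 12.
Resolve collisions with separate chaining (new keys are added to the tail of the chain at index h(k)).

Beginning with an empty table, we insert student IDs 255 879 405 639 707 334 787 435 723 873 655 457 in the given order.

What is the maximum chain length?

5

255 → bucket 3
879 → bucket 3 (collision)
405 → bucket 9
639 → bucket 3 (collision)
707 → bucket 11
334 → bucket 10
787 → bucket 7
435 → bucket 3 (collision)
723 → bucket 3 (collision)
873 → bucket 9 (collision)
655 → bucket 7 (collision)
457 → bucket 1
Final buckets:
0: ∅
1: 457
2: ∅
3: 255 -> 879 -> 639 -> 435 -> 723
4: ∅
5: ∅
6: ∅
7: 787 -> 655
8: ∅
9: 405 -> 873
10: 334
11: 707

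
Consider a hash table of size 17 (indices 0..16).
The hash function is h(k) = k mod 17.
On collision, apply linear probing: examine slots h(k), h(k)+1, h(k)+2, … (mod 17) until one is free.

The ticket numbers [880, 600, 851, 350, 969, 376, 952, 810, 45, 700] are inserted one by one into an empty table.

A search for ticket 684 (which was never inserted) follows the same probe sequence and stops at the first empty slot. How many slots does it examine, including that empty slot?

3

Insert 880: h=13, slot 13 empty -> index 13.
Insert 600: h=5, slot 5 empty -> index 5.
Insert 851: h=1, slot 1 empty -> index 1.
Insert 350: h=10, slot 10 empty -> index 10.
Insert 969: h=0, slot 0 empty -> index 0.
Insert 376: h=2, slot 2 empty -> index 2.
Insert 952: h=0, slots 0,1,2 occupied -> index 3.
Insert 810: h=11, slot 11 empty -> index 11.
Insert 45: h=11, slot 11 occupied -> index 12.
Insert 700: h=3, slot 3 occupied -> index 4.
Table: [969, 851, 376, 952, 700, 600, -, -, -, -, 350, 810, 45, 880, -, -, -]
Lookup 684: h=4, probe 4,5,6 → slot 6 empty, not found.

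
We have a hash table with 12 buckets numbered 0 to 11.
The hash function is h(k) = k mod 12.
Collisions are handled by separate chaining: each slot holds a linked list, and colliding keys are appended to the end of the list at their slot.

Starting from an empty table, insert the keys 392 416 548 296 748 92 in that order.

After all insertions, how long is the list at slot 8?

392 -> bucket 8
416 -> bucket 8 (collision)
548 -> bucket 8 (collision)
296 -> bucket 8 (collision)
748 -> bucket 4
92 -> bucket 8 (collision)
Final buckets:
0: —
1: —
2: —
3: —
4: 748
5: —
6: —
7: —
8: 392 -> 416 -> 548 -> 296 -> 92
9: —
10: —
11: —

5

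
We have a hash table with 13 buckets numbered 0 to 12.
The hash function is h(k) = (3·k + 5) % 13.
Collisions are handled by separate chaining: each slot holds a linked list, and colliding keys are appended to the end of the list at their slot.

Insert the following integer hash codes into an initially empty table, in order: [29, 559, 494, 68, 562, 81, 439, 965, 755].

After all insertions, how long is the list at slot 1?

5

29 -> bucket 1
559 -> bucket 5
494 -> bucket 5 (collision)
68 -> bucket 1 (collision)
562 -> bucket 1 (collision)
81 -> bucket 1 (collision)
439 -> bucket 9
965 -> bucket 1 (collision)
755 -> bucket 8
Final buckets:
0: —
1: 29 -> 68 -> 562 -> 81 -> 965
2: —
3: —
4: —
5: 559 -> 494
6: —
7: —
8: 755
9: 439
10: —
11: —
12: —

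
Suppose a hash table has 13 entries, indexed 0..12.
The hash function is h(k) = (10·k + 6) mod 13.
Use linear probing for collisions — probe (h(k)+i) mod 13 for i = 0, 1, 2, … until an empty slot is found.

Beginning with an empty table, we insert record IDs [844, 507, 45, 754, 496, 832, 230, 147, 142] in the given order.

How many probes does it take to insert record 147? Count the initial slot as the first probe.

Insert 844: h=9, slot 9 empty => index 9.
Insert 507: h=6, slot 6 empty => index 6.
Insert 45: h=1, slot 1 empty => index 1.
Insert 754: h=6, slot 6 occupied => index 7.
Insert 496: h=0, slot 0 empty => index 0.
Insert 832: h=6, slots 6,7 occupied => index 8.
Insert 230: h=5, slot 5 empty => index 5.
Insert 147: h=7, slots 7,8,9 occupied => index 10.
Insert 142: h=9, slots 9,10 occupied => index 11.
Table: [496, 45, ∅, ∅, ∅, 230, 507, 754, 832, 844, 147, 142, ∅]

4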